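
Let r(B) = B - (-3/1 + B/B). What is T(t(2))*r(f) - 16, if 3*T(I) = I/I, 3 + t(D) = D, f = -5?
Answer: -17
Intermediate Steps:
t(D) = -3 + D
T(I) = ⅓ (T(I) = (I/I)/3 = (⅓)*1 = ⅓)
r(B) = 2 + B (r(B) = B - (-3*1 + 1) = B - (-3 + 1) = B - 1*(-2) = B + 2 = 2 + B)
T(t(2))*r(f) - 16 = (2 - 5)/3 - 16 = (⅓)*(-3) - 16 = -1 - 16 = -17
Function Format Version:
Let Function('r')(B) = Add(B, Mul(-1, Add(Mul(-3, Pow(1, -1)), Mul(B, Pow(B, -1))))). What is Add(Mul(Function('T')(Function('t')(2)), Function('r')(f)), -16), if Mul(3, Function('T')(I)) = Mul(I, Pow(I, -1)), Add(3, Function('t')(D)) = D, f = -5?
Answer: -17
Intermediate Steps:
Function('t')(D) = Add(-3, D)
Function('T')(I) = Rational(1, 3) (Function('T')(I) = Mul(Rational(1, 3), Mul(I, Pow(I, -1))) = Mul(Rational(1, 3), 1) = Rational(1, 3))
Function('r')(B) = Add(2, B) (Function('r')(B) = Add(B, Mul(-1, Add(Mul(-3, 1), 1))) = Add(B, Mul(-1, Add(-3, 1))) = Add(B, Mul(-1, -2)) = Add(B, 2) = Add(2, B))
Add(Mul(Function('T')(Function('t')(2)), Function('r')(f)), -16) = Add(Mul(Rational(1, 3), Add(2, -5)), -16) = Add(Mul(Rational(1, 3), -3), -16) = Add(-1, -16) = -17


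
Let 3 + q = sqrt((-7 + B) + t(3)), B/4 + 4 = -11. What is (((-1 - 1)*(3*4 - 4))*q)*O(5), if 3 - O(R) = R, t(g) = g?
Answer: -96 + 256*I ≈ -96.0 + 256.0*I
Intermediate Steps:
B = -60 (B = -16 + 4*(-11) = -16 - 44 = -60)
O(R) = 3 - R
q = -3 + 8*I (q = -3 + sqrt((-7 - 60) + 3) = -3 + sqrt(-67 + 3) = -3 + sqrt(-64) = -3 + 8*I ≈ -3.0 + 8.0*I)
(((-1 - 1)*(3*4 - 4))*q)*O(5) = (((-1 - 1)*(3*4 - 4))*(-3 + 8*I))*(3 - 1*5) = ((-2*(12 - 4))*(-3 + 8*I))*(3 - 5) = ((-2*8)*(-3 + 8*I))*(-2) = -16*(-3 + 8*I)*(-2) = (48 - 128*I)*(-2) = -96 + 256*I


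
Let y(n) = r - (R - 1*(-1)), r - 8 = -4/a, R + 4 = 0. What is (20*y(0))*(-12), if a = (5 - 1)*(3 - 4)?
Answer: -2880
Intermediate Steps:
a = -4 (a = 4*(-1) = -4)
R = -4 (R = -4 + 0 = -4)
r = 9 (r = 8 - 4/(-4) = 8 - 4*(-1/4) = 8 + 1 = 9)
y(n) = 12 (y(n) = 9 - (-4 - 1*(-1)) = 9 - (-4 + 1) = 9 - 1*(-3) = 9 + 3 = 12)
(20*y(0))*(-12) = (20*12)*(-12) = 240*(-12) = -2880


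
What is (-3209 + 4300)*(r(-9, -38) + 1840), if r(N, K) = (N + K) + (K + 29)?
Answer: 1946344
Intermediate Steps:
r(N, K) = 29 + N + 2*K (r(N, K) = (K + N) + (29 + K) = 29 + N + 2*K)
(-3209 + 4300)*(r(-9, -38) + 1840) = (-3209 + 4300)*((29 - 9 + 2*(-38)) + 1840) = 1091*((29 - 9 - 76) + 1840) = 1091*(-56 + 1840) = 1091*1784 = 1946344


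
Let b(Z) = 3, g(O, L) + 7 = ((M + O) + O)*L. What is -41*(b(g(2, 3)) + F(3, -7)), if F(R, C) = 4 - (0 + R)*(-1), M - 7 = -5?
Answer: -410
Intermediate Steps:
M = 2 (M = 7 - 5 = 2)
g(O, L) = -7 + L*(2 + 2*O) (g(O, L) = -7 + ((2 + O) + O)*L = -7 + (2 + 2*O)*L = -7 + L*(2 + 2*O))
F(R, C) = 4 + R (F(R, C) = 4 - R*(-1) = 4 - (-1)*R = 4 + R)
-41*(b(g(2, 3)) + F(3, -7)) = -41*(3 + (4 + 3)) = -41*(3 + 7) = -41*10 = -410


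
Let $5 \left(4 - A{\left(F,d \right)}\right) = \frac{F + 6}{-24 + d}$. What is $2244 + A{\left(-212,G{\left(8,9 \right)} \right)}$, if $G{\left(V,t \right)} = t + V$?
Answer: $\frac{78474}{35} \approx 2242.1$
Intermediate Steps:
$G{\left(V,t \right)} = V + t$
$A{\left(F,d \right)} = 4 - \frac{6 + F}{5 \left(-24 + d\right)}$ ($A{\left(F,d \right)} = 4 - \frac{\left(F + 6\right) \frac{1}{-24 + d}}{5} = 4 - \frac{\left(6 + F\right) \frac{1}{-24 + d}}{5} = 4 - \frac{\frac{1}{-24 + d} \left(6 + F\right)}{5} = 4 - \frac{6 + F}{5 \left(-24 + d\right)}$)
$2244 + A{\left(-212,G{\left(8,9 \right)} \right)} = 2244 + \frac{-486 - -212 + 20 \left(8 + 9\right)}{5 \left(-24 + \left(8 + 9\right)\right)} = 2244 + \frac{-486 + 212 + 20 \cdot 17}{5 \left(-24 + 17\right)} = 2244 + \frac{-486 + 212 + 340}{5 \left(-7\right)} = 2244 + \frac{1}{5} \left(- \frac{1}{7}\right) 66 = 2244 - \frac{66}{35} = \frac{78474}{35}$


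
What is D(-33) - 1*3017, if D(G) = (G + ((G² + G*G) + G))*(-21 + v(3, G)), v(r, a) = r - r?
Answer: -47369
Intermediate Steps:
v(r, a) = 0
D(G) = -42*G - 42*G² (D(G) = (G + ((G² + G*G) + G))*(-21 + 0) = (G + ((G² + G²) + G))*(-21) = (G + (2*G² + G))*(-21) = (G + (G + 2*G²))*(-21) = (2*G + 2*G²)*(-21) = -42*G - 42*G²)
D(-33) - 1*3017 = 42*(-33)*(-1 - 1*(-33)) - 1*3017 = 42*(-33)*(-1 + 33) - 3017 = 42*(-33)*32 - 3017 = -44352 - 3017 = -47369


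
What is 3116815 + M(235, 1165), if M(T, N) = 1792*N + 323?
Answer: 5204818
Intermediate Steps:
M(T, N) = 323 + 1792*N
3116815 + M(235, 1165) = 3116815 + (323 + 1792*1165) = 3116815 + (323 + 2087680) = 3116815 + 2088003 = 5204818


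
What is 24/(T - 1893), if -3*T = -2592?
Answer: -8/343 ≈ -0.023324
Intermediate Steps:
T = 864 (T = -1/3*(-2592) = 864)
24/(T - 1893) = 24/(864 - 1893) = 24/(-1029) = -1/1029*24 = -8/343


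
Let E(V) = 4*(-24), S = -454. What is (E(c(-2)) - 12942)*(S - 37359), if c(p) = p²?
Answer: 493005894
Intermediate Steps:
E(V) = -96
(E(c(-2)) - 12942)*(S - 37359) = (-96 - 12942)*(-454 - 37359) = -13038*(-37813) = 493005894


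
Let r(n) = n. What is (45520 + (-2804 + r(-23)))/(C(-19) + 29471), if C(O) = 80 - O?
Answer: 42693/29570 ≈ 1.4438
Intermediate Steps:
(45520 + (-2804 + r(-23)))/(C(-19) + 29471) = (45520 + (-2804 - 23))/((80 - 1*(-19)) + 29471) = (45520 - 2827)/((80 + 19) + 29471) = 42693/(99 + 29471) = 42693/29570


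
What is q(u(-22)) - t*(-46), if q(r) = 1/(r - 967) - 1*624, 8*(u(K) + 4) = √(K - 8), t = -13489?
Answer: -18739705867458/30170927 - 4*I*√30/30170927 ≈ -6.2112e+5 - 7.2616e-7*I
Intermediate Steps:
u(K) = -4 + √(-8 + K)/8 (u(K) = -4 + √(K - 8)/8 = -4 + √(-8 + K)/8)
q(r) = -624 + 1/(-967 + r) (q(r) = 1/(-967 + r) - 624 = -624 + 1/(-967 + r))
q(u(-22)) - t*(-46) = (603409 - 624*(-4 + √(-8 - 22)/8))/(-967 + (-4 + √(-8 - 22)/8)) - (-13489)*(-46) = (603409 - 624*(-4 + √(-30)/8))/(-967 + (-4 + √(-30)/8)) - 1*620494 = (603409 - 624*(-4 + (I*√30)/8))/(-967 + (-4 + (I*√30)/8)) - 620494 = (603409 - 624*(-4 + I*√30/8))/(-967 + (-4 + I*√30/8)) - 620494 = (603409 + (2496 - 78*I*√30))/(-971 + I*√30/8) - 620494 = (605905 - 78*I*√30)/(-971 + I*√30/8) - 620494 = -620494 + (605905 - 78*I*√30)/(-971 + I*√30/8)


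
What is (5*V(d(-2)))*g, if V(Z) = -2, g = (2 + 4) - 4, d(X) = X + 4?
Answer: -20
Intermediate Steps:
d(X) = 4 + X
g = 2 (g = 6 - 4 = 2)
(5*V(d(-2)))*g = (5*(-2))*2 = -10*2 = -20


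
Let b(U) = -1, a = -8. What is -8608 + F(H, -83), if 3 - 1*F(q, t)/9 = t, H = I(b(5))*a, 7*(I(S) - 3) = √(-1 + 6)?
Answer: -7834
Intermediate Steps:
I(S) = 3 + √5/7 (I(S) = 3 + √(-1 + 6)/7 = 3 + √5/7)
H = -24 - 8*√5/7 (H = (3 + √5/7)*(-8) = -24 - 8*√5/7 ≈ -26.556)
F(q, t) = 27 - 9*t
-8608 + F(H, -83) = -8608 + (27 - 9*(-83)) = -8608 + (27 + 747) = -8608 + 774 = -7834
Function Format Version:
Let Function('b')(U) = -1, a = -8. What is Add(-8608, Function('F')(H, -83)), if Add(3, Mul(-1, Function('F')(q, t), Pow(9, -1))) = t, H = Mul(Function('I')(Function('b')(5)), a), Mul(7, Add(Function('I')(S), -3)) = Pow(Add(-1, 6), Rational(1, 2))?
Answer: -7834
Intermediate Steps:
Function('I')(S) = Add(3, Mul(Rational(1, 7), Pow(5, Rational(1, 2)))) (Function('I')(S) = Add(3, Mul(Rational(1, 7), Pow(Add(-1, 6), Rational(1, 2)))) = Add(3, Mul(Rational(1, 7), Pow(5, Rational(1, 2)))))
H = Add(-24, Mul(Rational(-8, 7), Pow(5, Rational(1, 2)))) (H = Mul(Add(3, Mul(Rational(1, 7), Pow(5, Rational(1, 2)))), -8) = Add(-24, Mul(Rational(-8, 7), Pow(5, Rational(1, 2)))) ≈ -26.556)
Function('F')(q, t) = Add(27, Mul(-9, t))
Add(-8608, Function('F')(H, -83)) = Add(-8608, Add(27, Mul(-9, -83))) = Add(-8608, Add(27, 747)) = Add(-8608, 774) = -7834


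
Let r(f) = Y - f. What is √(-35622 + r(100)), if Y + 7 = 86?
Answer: 109*I*√3 ≈ 188.79*I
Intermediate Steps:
Y = 79 (Y = -7 + 86 = 79)
r(f) = 79 - f
√(-35622 + r(100)) = √(-35622 + (79 - 1*100)) = √(-35622 + (79 - 100)) = √(-35622 - 21) = √(-35643) = 109*I*√3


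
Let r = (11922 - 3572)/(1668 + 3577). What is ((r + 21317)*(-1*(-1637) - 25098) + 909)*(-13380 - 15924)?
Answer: 15374699703438768/1049 ≈ 1.4657e+13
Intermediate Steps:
r = 1670/1049 (r = 8350/5245 = 8350*(1/5245) = 1670/1049 ≈ 1.5920)
((r + 21317)*(-1*(-1637) - 25098) + 909)*(-13380 - 15924) = ((1670/1049 + 21317)*(-1*(-1637) - 25098) + 909)*(-13380 - 15924) = (22363203*(1637 - 25098)/1049 + 909)*(-29304) = ((22363203/1049)*(-23461) + 909)*(-29304) = (-524663105583/1049 + 909)*(-29304) = -524662152042/1049*(-29304) = 15374699703438768/1049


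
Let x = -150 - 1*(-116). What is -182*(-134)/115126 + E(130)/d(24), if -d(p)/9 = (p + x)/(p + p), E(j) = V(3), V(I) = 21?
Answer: 3284498/287815 ≈ 11.412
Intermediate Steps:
x = -34 (x = -150 + 116 = -34)
E(j) = 21
d(p) = -9*(-34 + p)/(2*p) (d(p) = -9*(p - 34)/(p + p) = -9*(-34 + p)/(2*p))
-182*(-134)/115126 + E(130)/d(24) = -182*(-134)/115126 + 21/(-9/2 + 153/24) = 24388*(1/115126) + 21/(-9/2 + 153*(1/24)) = 12194/57563 + 21/(-9/2 + 51/8) = 12194/57563 + 21/(15/8) = 12194/57563 + 21*(8/15) = 12194/57563 + 56/5 = 3284498/287815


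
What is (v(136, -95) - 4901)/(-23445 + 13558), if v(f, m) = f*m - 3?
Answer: 17824/9887 ≈ 1.8028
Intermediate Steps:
v(f, m) = -3 + f*m
(v(136, -95) - 4901)/(-23445 + 13558) = ((-3 + 136*(-95)) - 4901)/(-23445 + 13558) = ((-3 - 12920) - 4901)/(-9887) = (-12923 - 4901)*(-1/9887) = -17824*(-1/9887) = 17824/9887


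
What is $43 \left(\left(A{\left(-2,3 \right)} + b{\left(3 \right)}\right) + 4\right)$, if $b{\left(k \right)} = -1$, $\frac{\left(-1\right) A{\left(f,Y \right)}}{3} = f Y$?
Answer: $903$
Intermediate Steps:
$A{\left(f,Y \right)} = - 3 Y f$ ($A{\left(f,Y \right)} = - 3 f Y = - 3 Y f$)
$43 \left(\left(A{\left(-2,3 \right)} + b{\left(3 \right)}\right) + 4\right) = 43 \left(\left(\left(-3\right) 3 \left(-2\right) - 1\right) + 4\right) = 43 \left(\left(18 - 1\right) + 4\right) = 43 \left(17 + 4\right) = 43 \cdot 21 = 903$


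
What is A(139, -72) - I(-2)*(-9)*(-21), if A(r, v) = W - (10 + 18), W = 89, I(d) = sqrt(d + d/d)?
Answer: 61 - 189*I ≈ 61.0 - 189.0*I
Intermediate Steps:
I(d) = sqrt(1 + d) (I(d) = sqrt(d + 1) = sqrt(1 + d))
A(r, v) = 61 (A(r, v) = 89 - (10 + 18) = 89 - 1*28 = 89 - 28 = 61)
A(139, -72) - I(-2)*(-9)*(-21) = 61 - sqrt(1 - 2)*(-9)*(-21) = 61 - sqrt(-1)*(-9)*(-21) = 61 - I*(-9)*(-21) = 61 - (-9*I)*(-21) = 61 - 189*I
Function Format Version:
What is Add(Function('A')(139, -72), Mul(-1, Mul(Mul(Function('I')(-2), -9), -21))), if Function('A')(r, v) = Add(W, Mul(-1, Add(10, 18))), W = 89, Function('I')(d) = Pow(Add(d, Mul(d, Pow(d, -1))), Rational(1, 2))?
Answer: Add(61, Mul(-189, I)) ≈ Add(61.000, Mul(-189.00, I))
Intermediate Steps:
Function('I')(d) = Pow(Add(1, d), Rational(1, 2)) (Function('I')(d) = Pow(Add(d, 1), Rational(1, 2)) = Pow(Add(1, d), Rational(1, 2)))
Function('A')(r, v) = 61 (Function('A')(r, v) = Add(89, Mul(-1, Add(10, 18))) = Add(89, Mul(-1, 28)) = Add(89, -28) = 61)
Add(Function('A')(139, -72), Mul(-1, Mul(Mul(Function('I')(-2), -9), -21))) = Add(61, Mul(-1, Mul(Mul(Pow(Add(1, -2), Rational(1, 2)), -9), -21))) = Add(61, Mul(-1, Mul(Mul(Pow(-1, Rational(1, 2)), -9), -21))) = Add(61, Mul(-1, Mul(Mul(I, -9), -21))) = Add(61, Mul(-1, Mul(Mul(-9, I), -21))) = Add(61, Mul(-1, Mul(189, I))) = Add(61, Mul(-189, I))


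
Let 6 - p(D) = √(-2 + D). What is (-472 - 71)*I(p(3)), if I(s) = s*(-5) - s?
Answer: 16290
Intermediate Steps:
p(D) = 6 - √(-2 + D)
I(s) = -6*s (I(s) = -5*s - s = -6*s)
(-472 - 71)*I(p(3)) = (-472 - 71)*(-6*(6 - √(-2 + 3))) = -(-3258)*(6 - √1) = -(-3258)*(6 - 1*1) = -(-3258)*(6 - 1) = -(-3258)*5 = -543*(-30) = 16290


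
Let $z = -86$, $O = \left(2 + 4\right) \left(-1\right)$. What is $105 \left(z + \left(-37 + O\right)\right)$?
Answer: $-13545$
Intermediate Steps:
$O = -6$ ($O = 6 \left(-1\right) = -6$)
$105 \left(z + \left(-37 + O\right)\right) = 105 \left(-86 - 43\right) = 105 \left(-129\right) = -13545$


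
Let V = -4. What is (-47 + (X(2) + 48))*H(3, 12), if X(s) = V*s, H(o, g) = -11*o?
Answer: 231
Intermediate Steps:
X(s) = -4*s
(-47 + (X(2) + 48))*H(3, 12) = (-47 + (-4*2 + 48))*(-11*3) = (-47 + (-8 + 48))*(-33) = (-47 + 40)*(-33) = -7*(-33) = 231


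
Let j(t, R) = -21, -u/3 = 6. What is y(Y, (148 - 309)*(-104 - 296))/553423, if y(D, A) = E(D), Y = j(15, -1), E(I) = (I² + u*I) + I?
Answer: 798/553423 ≈ 0.0014419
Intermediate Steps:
u = -18 (u = -3*6 = -18)
E(I) = I² - 17*I (E(I) = (I² - 18*I) + I = I² - 17*I)
Y = -21
y(D, A) = D*(-17 + D)
y(Y, (148 - 309)*(-104 - 296))/553423 = -21*(-17 - 21)/553423 = -21*(-38)*(1/553423) = 798*(1/553423) = 798/553423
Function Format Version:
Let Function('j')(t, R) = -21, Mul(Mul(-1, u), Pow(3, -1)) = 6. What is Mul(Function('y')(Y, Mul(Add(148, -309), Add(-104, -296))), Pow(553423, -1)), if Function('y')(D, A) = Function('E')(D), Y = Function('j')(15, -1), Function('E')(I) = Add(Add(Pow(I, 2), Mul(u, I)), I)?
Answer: Rational(798, 553423) ≈ 0.0014419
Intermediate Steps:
u = -18 (u = Mul(-3, 6) = -18)
Function('E')(I) = Add(Pow(I, 2), Mul(-17, I)) (Function('E')(I) = Add(Add(Pow(I, 2), Mul(-18, I)), I) = Add(Pow(I, 2), Mul(-17, I)))
Y = -21
Function('y')(D, A) = Mul(D, Add(-17, D))
Mul(Function('y')(Y, Mul(Add(148, -309), Add(-104, -296))), Pow(553423, -1)) = Mul(Mul(-21, Add(-17, -21)), Pow(553423, -1)) = Mul(Mul(-21, -38), Rational(1, 553423)) = Mul(798, Rational(1, 553423)) = Rational(798, 553423)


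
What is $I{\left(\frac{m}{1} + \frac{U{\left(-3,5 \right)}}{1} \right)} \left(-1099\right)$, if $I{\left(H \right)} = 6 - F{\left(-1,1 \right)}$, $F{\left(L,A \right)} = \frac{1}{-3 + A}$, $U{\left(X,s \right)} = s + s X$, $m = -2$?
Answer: $- \frac{14287}{2} \approx -7143.5$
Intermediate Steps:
$U{\left(X,s \right)} = s + X s$
$I{\left(H \right)} = \frac{13}{2}$ ($I{\left(H \right)} = 6 - \frac{1}{-3 + 1} = 6 - \frac{1}{-2} = 6 - - \frac{1}{2} = 6 + \frac{1}{2} = \frac{13}{2}$)
$I{\left(\frac{m}{1} + \frac{U{\left(-3,5 \right)}}{1} \right)} \left(-1099\right) = \frac{13}{2} \left(-1099\right) = - \frac{14287}{2}$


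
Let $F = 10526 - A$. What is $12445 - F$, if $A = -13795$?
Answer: $-11876$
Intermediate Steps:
$F = 24321$ ($F = 10526 - -13795 = 10526 + 13795 = 24321$)
$12445 - F = 12445 - 24321 = -11876$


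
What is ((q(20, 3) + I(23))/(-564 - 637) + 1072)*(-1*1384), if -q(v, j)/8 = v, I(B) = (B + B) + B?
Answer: -1781987192/1201 ≈ -1.4838e+6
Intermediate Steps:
I(B) = 3*B (I(B) = 2*B + B = 3*B)
q(v, j) = -8*v
((q(20, 3) + I(23))/(-564 - 637) + 1072)*(-1*1384) = ((-8*20 + 3*23)/(-564 - 637) + 1072)*(-1*1384) = ((-160 + 69)/(-1201) + 1072)*(-1384) = (-91*(-1/1201) + 1072)*(-1384) = (91/1201 + 1072)*(-1384) = (1287563/1201)*(-1384) = -1781987192/1201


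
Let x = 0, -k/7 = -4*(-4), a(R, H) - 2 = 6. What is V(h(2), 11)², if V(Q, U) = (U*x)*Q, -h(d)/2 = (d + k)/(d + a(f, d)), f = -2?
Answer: 0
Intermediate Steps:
a(R, H) = 8 (a(R, H) = 2 + 6 = 8)
k = -112 (k = -(-28)*(-4) = -7*16 = -112)
h(d) = -2*(-112 + d)/(8 + d) (h(d) = -2*(d - 112)/(d + 8) = -2*(-112 + d)/(8 + d))
V(Q, U) = 0 (V(Q, U) = (U*0)*Q = 0*Q = 0)
V(h(2), 11)² = 0² = 0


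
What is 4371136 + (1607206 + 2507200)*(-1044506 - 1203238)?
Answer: -9248127028928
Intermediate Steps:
4371136 + (1607206 + 2507200)*(-1044506 - 1203238) = 4371136 + 4114406*(-2247744) = 4371136 - 9248131400064 = -9248127028928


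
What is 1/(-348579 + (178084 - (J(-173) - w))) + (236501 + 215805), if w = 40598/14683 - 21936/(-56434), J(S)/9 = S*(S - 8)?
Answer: 84760413678232075921/187396173560922 ≈ 4.5231e+5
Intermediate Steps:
J(S) = 9*S*(-8 + S) (J(S) = 9*(S*(S - 8)) = 9*(S*(-8 + S)) = 9*S*(-8 + S))
w = 1306596910/414310211 (w = 40598*(1/14683) - 21936*(-1/56434) = 40598/14683 + 10968/28217 = 1306596910/414310211 ≈ 3.1537)
1/(-348579 + (178084 - (J(-173) - w))) + (236501 + 215805) = 1/(-348579 + (178084 - (9*(-173)*(-8 - 173) - 1*1306596910/414310211))) + (236501 + 215805) = 1/(-348579 + (178084 - (9*(-173)*(-181) - 1306596910/414310211))) + 452306 = 1/(-348579 + (178084 - (281817 - 1306596910/414310211))) + 452306 = 1/(-348579 + (178084 - 1*116758354136477/414310211)) + 452306 = 1/(-348579 + (178084 - 116758354136477/414310211)) + 452306 = 1/(-348579 - 42976334520753/414310211) + 452306 = 1/(-187396173560922/414310211) + 452306 = -414310211/187396173560922 + 452306 = 84760413678232075921/187396173560922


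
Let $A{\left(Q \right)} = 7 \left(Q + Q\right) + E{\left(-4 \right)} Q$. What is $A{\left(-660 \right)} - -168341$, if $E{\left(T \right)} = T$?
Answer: $161741$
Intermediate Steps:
$A{\left(Q \right)} = 10 Q$ ($A{\left(Q \right)} = 7 \left(Q + Q\right) - 4 Q = 7 \cdot 2 Q - 4 Q = 14 Q - 4 Q = 10 Q$)
$A{\left(-660 \right)} - -168341 = 10 \left(-660\right) - -168341 = -6600 + 168341 = 161741$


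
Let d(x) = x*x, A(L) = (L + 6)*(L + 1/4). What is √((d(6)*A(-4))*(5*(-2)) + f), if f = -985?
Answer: 7*√35 ≈ 41.413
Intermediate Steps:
A(L) = (6 + L)*(¼ + L) (A(L) = (6 + L)*(L + ¼) = (6 + L)*(¼ + L))
d(x) = x²
√((d(6)*A(-4))*(5*(-2)) + f) = √((6²*(3/2 + (-4)² + (25/4)*(-4)))*(5*(-2)) - 985) = √((36*(3/2 + 16 - 25))*(-10) - 985) = √((36*(-15/2))*(-10) - 985) = √(-270*(-10) - 985) = √(2700 - 985) = √1715 = 7*√35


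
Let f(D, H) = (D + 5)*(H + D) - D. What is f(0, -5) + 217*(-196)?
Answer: -42557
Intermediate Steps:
f(D, H) = -D + (5 + D)*(D + H) (f(D, H) = (5 + D)*(D + H) - D = -D + (5 + D)*(D + H))
f(0, -5) + 217*(-196) = (0**2 + 4*0 + 5*(-5) + 0*(-5)) + 217*(-196) = (0 + 0 - 25 + 0) - 42532 = -25 - 42532 = -42557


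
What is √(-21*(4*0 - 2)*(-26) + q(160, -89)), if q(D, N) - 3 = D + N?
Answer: I*√1018 ≈ 31.906*I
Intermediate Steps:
q(D, N) = 3 + D + N (q(D, N) = 3 + (D + N) = 3 + D + N)
√(-21*(4*0 - 2)*(-26) + q(160, -89)) = √(-21*(4*0 - 2)*(-26) + (3 + 160 - 89)) = √(-21*(0 - 2)*(-26) + 74) = √(-21*(-2)*(-26) + 74) = √(42*(-26) + 74) = √(-1092 + 74) = √(-1018) = I*√1018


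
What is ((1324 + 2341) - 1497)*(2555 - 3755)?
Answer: -2601600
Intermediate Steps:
((1324 + 2341) - 1497)*(2555 - 3755) = (3665 - 1497)*(-1200) = 2168*(-1200) = -2601600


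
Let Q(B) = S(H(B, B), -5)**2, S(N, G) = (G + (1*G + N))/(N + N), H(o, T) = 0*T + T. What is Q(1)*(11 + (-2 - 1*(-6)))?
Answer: 1215/4 ≈ 303.75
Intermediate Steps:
H(o, T) = T (H(o, T) = 0 + T = T)
S(N, G) = (N + 2*G)/(2*N) (S(N, G) = (G + (G + N))/((2*N)) = (N + 2*G)*(1/(2*N)) = (N + 2*G)/(2*N))
Q(B) = (-5 + B/2)**2/B**2 (Q(B) = ((-5 + B/2)/B)**2 = (-5 + B/2)**2/B**2)
Q(1)*(11 + (-2 - 1*(-6))) = ((1/4)*(-10 + 1)**2/1**2)*(11 + (-2 - 1*(-6))) = ((1/4)*1*(-9)**2)*(11 + (-2 + 6)) = ((1/4)*1*81)*(11 + 4) = (81/4)*15 = 1215/4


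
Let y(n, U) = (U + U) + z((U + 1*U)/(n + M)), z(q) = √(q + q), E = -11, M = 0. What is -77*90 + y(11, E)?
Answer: -6952 + 2*I ≈ -6952.0 + 2.0*I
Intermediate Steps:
z(q) = √2*√q (z(q) = √(2*q) = √2*√q)
y(n, U) = 2*U + 2*√(U/n) (y(n, U) = (U + U) + √2*√((U + 1*U)/(n + 0)) = 2*U + √2*√((U + U)/n) = 2*U + √2*√((2*U)/n) = 2*U + √2*√(2*U/n) = 2*U + √2*(√2*√(U/n)) = 2*U + 2*√(U/n))
-77*90 + y(11, E) = -77*90 + (2*(-11) + 2*√(-11/11)) = -6930 + (-22 + 2*√(-11*1/11)) = -6930 + (-22 + 2*√(-1)) = -6930 + (-22 + 2*I) = -6952 + 2*I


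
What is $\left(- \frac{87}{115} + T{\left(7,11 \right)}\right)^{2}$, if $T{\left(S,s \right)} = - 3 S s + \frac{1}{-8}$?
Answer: $\frac{45510115561}{846400} \approx 53769.0$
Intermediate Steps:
$T{\left(S,s \right)} = - \frac{1}{8} - 3 S s$ ($T{\left(S,s \right)} = - 3 S s - \frac{1}{8} = - \frac{1}{8} - 3 S s$)
$\left(- \frac{87}{115} + T{\left(7,11 \right)}\right)^{2} = \left(- \frac{87}{115} - \left(\frac{1}{8} + 21 \cdot 11\right)\right)^{2} = \left(\left(-87\right) \frac{1}{115} - \frac{1849}{8}\right)^{2} = \left(- \frac{87}{115} - \frac{1849}{8}\right)^{2} = \left(- \frac{213331}{920}\right)^{2} = \frac{45510115561}{846400}$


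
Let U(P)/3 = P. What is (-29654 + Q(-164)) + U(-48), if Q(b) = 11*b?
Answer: -31602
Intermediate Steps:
U(P) = 3*P
(-29654 + Q(-164)) + U(-48) = (-29654 + 11*(-164)) + 3*(-48) = (-29654 - 1804) - 144 = -31458 - 144 = -31602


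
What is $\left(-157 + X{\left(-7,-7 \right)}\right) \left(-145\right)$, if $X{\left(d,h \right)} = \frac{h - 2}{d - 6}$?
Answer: $\frac{294640}{13} \approx 22665.0$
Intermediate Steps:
$X{\left(d,h \right)} = \frac{-2 + h}{-6 + d}$
$\left(-157 + X{\left(-7,-7 \right)}\right) \left(-145\right) = \left(-157 + \frac{-2 - 7}{-6 - 7}\right) \left(-145\right) = \left(-157 + \frac{1}{-13} \left(-9\right)\right) \left(-145\right) = \left(-157 - - \frac{9}{13}\right) \left(-145\right) = \left(-157 + \frac{9}{13}\right) \left(-145\right) = \left(- \frac{2032}{13}\right) \left(-145\right) = \frac{294640}{13}$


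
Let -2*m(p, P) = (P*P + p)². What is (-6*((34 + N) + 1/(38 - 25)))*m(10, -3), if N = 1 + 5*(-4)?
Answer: 212268/13 ≈ 16328.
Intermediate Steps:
m(p, P) = -(p + P²)²/2 (m(p, P) = -(P*P + p)²/2 = -(P² + p)²/2 = -(p + P²)²/2)
N = -19 (N = 1 - 20 = -19)
(-6*((34 + N) + 1/(38 - 25)))*m(10, -3) = (-6*((34 - 19) + 1/(38 - 25)))*(-(10 + (-3)²)²/2) = (-6*(15 + 1/13))*(-(10 + 9)²/2) = (-6*(15 + 1/13))*(-½*19²) = (-6*196/13)*(-½*361) = -1176/13*(-361/2) = 212268/13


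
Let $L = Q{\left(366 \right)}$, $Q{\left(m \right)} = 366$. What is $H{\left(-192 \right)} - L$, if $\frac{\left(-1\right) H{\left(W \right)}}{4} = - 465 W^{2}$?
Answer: $68566674$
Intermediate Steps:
$H{\left(W \right)} = 1860 W^{2}$ ($H{\left(W \right)} = - 4 \left(- 465 W^{2}\right) = 1860 W^{2}$)
$L = 366$
$H{\left(-192 \right)} - L = 1860 \left(-192\right)^{2} - 366 = 1860 \cdot 36864 - 366 = 68567040 - 366 = 68566674$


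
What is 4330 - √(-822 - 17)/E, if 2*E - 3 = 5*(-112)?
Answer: 4330 + 2*I*√839/557 ≈ 4330.0 + 0.10401*I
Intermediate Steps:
E = -557/2 (E = 3/2 + (5*(-112))/2 = 3/2 + (½)*(-560) = 3/2 - 280 = -557/2 ≈ -278.50)
4330 - √(-822 - 17)/E = 4330 - √(-822 - 17)/(-557/2) = 4330 - √(-839)*(-2)/557 = 4330 - I*√839*(-2)/557 = 4330 - (-2)*I*√839/557 = 4330 + 2*I*√839/557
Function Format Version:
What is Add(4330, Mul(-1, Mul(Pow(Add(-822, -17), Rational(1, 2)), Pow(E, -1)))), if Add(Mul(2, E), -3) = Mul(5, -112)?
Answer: Add(4330, Mul(Rational(2, 557), I, Pow(839, Rational(1, 2)))) ≈ Add(4330.0, Mul(0.10401, I))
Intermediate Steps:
E = Rational(-557, 2) (E = Add(Rational(3, 2), Mul(Rational(1, 2), Mul(5, -112))) = Add(Rational(3, 2), Mul(Rational(1, 2), -560)) = Add(Rational(3, 2), -280) = Rational(-557, 2) ≈ -278.50)
Add(4330, Mul(-1, Mul(Pow(Add(-822, -17), Rational(1, 2)), Pow(E, -1)))) = Add(4330, Mul(-1, Mul(Pow(Add(-822, -17), Rational(1, 2)), Pow(Rational(-557, 2), -1)))) = Add(4330, Mul(-1, Mul(Pow(-839, Rational(1, 2)), Rational(-2, 557)))) = Add(4330, Mul(-1, Mul(Mul(I, Pow(839, Rational(1, 2))), Rational(-2, 557)))) = Add(4330, Mul(-1, Mul(Rational(-2, 557), I, Pow(839, Rational(1, 2))))) = Add(4330, Mul(Rational(2, 557), I, Pow(839, Rational(1, 2))))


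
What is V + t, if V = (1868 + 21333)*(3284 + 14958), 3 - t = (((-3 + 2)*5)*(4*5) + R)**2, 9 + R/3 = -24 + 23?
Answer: 423215745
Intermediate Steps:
R = -30 (R = -27 + 3*(-24 + 23) = -27 + 3*(-1) = -27 - 3 = -30)
t = -16897 (t = 3 - (((-3 + 2)*5)*(4*5) - 30)**2 = 3 - (-1*5*20 - 30)**2 = 3 - (-5*20 - 30)**2 = 3 - (-100 - 30)**2 = 3 - 1*(-130)**2 = 3 - 1*16900 = 3 - 16900 = -16897)
V = 423232642 (V = 23201*18242 = 423232642)
V + t = 423232642 - 16897 = 423215745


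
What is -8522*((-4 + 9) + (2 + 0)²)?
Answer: -76698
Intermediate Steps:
-8522*((-4 + 9) + (2 + 0)²) = -8522*(5 + 2²) = -8522*(5 + 4) = -8522*9 = -76698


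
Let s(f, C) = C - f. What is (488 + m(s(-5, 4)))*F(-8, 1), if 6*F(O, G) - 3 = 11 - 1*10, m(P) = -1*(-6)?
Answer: 988/3 ≈ 329.33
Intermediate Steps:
m(P) = 6
F(O, G) = 2/3 (F(O, G) = 1/2 + (11 - 1*10)/6 = 1/2 + (11 - 10)/6 = 1/2 + (1/6)*1 = 1/2 + 1/6 = 2/3)
(488 + m(s(-5, 4)))*F(-8, 1) = (488 + 6)*(2/3) = 494*(2/3) = 988/3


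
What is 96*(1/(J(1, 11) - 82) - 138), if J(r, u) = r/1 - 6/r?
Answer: -384224/29 ≈ -13249.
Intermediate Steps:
J(r, u) = r - 6/r (J(r, u) = r*1 - 6/r = r - 6/r)
96*(1/(J(1, 11) - 82) - 138) = 96*(1/((1 - 6/1) - 82) - 138) = 96*(1/((1 - 6*1) - 82) - 138) = 96*(1/((1 - 6) - 82) - 138) = 96*(1/(-5 - 82) - 138) = 96*(1/(-87) - 138) = 96*(-1/87 - 138) = 96*(-12007/87) = -384224/29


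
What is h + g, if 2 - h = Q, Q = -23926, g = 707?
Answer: 24635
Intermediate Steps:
h = 23928 (h = 2 - 1*(-23926) = 2 + 23926 = 23928)
h + g = 23928 + 707 = 24635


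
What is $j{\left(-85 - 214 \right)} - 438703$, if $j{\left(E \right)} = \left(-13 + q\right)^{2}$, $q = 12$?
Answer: $-438702$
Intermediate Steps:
$j{\left(E \right)} = 1$ ($j{\left(E \right)} = \left(-13 + 12\right)^{2} = \left(-1\right)^{2} = 1$)
$j{\left(-85 - 214 \right)} - 438703 = 1 - 438703 = -438702$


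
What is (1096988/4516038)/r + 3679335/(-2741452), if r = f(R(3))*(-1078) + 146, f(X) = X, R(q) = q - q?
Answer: -605732773641001/451888301361924 ≈ -1.3404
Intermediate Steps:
R(q) = 0
r = 146 (r = 0*(-1078) + 146 = 0 + 146 = 146)
(1096988/4516038)/r + 3679335/(-2741452) = (1096988/4516038)/146 + 3679335/(-2741452) = (1096988*(1/4516038))*(1/146) + 3679335*(-1/2741452) = (548494/2258019)*(1/146) - 3679335/2741452 = 274247/164835387 - 3679335/2741452 = -605732773641001/451888301361924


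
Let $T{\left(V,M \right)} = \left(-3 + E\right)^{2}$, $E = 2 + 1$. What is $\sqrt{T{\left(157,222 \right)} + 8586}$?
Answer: $9 \sqrt{106} \approx 92.661$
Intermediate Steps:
$E = 3$
$T{\left(V,M \right)} = 0$ ($T{\left(V,M \right)} = \left(-3 + 3\right)^{2} = 0^{2} = 0$)
$\sqrt{T{\left(157,222 \right)} + 8586} = \sqrt{0 + 8586} = \sqrt{8586} = 9 \sqrt{106}$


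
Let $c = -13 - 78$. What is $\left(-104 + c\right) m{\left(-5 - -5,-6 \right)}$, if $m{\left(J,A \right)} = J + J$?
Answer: $0$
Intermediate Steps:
$c = -91$ ($c = -13 - 78 = -91$)
$m{\left(J,A \right)} = 2 J$
$\left(-104 + c\right) m{\left(-5 - -5,-6 \right)} = \left(-104 - 91\right) 2 \left(-5 - -5\right) = - 195 \cdot 2 \left(-5 + 5\right) = - 195 \cdot 2 \cdot 0 = \left(-195\right) 0 = 0$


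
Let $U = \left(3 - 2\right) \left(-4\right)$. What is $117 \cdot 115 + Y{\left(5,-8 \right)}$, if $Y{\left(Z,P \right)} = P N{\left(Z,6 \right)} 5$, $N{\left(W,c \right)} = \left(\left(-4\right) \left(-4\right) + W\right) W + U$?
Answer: $9415$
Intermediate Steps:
$U = -4$ ($U = 1 \left(-4\right) = -4$)
$N{\left(W,c \right)} = -4 + W \left(16 + W\right)$ ($N{\left(W,c \right)} = \left(\left(-4\right) \left(-4\right) + W\right) W - 4 = \left(16 + W\right) W - 4 = W \left(16 + W\right) - 4 = -4 + W \left(16 + W\right)$)
$Y{\left(Z,P \right)} = 5 P \left(-4 + Z^{2} + 16 Z\right)$ ($Y{\left(Z,P \right)} = P \left(-4 + Z^{2} + 16 Z\right) 5 = 5 P \left(-4 + Z^{2} + 16 Z\right)$)
$117 \cdot 115 + Y{\left(5,-8 \right)} = 117 \cdot 115 + 5 \left(-8\right) \left(-4 + 5^{2} + 16 \cdot 5\right) = 13455 + 5 \left(-8\right) \left(-4 + 25 + 80\right) = 13455 + 5 \left(-8\right) 101 = 13455 - 4040 = 9415$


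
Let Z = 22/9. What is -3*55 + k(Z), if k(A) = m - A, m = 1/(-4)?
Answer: -6037/36 ≈ -167.69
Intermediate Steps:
m = -¼ ≈ -0.25000
Z = 22/9 (Z = 22*(⅑) = 22/9 ≈ 2.4444)
k(A) = -¼ - A
-3*55 + k(Z) = -3*55 + (-¼ - 1*22/9) = -165 + (-¼ - 22/9) = -165 - 97/36 = -6037/36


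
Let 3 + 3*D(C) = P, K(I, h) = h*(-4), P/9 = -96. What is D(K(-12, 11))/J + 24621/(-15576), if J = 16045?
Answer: -133181803/83305640 ≈ -1.5987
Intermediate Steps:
P = -864 (P = 9*(-96) = -864)
K(I, h) = -4*h
D(C) = -289 (D(C) = -1 + (1/3)*(-864) = -1 - 288 = -289)
D(K(-12, 11))/J + 24621/(-15576) = -289/16045 + 24621/(-15576) = -289*1/16045 + 24621*(-1/15576) = -289/16045 - 8207/5192 = -133181803/83305640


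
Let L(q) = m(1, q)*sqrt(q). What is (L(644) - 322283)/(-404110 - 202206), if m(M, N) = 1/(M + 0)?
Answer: 322283/606316 - sqrt(161)/303158 ≈ 0.53150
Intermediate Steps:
m(M, N) = 1/M
L(q) = sqrt(q) (L(q) = sqrt(q)/1 = 1*sqrt(q) = sqrt(q))
(L(644) - 322283)/(-404110 - 202206) = (sqrt(644) - 322283)/(-404110 - 202206) = (2*sqrt(161) - 322283)/(-606316) = (-322283 + 2*sqrt(161))*(-1/606316) = 322283/606316 - sqrt(161)/303158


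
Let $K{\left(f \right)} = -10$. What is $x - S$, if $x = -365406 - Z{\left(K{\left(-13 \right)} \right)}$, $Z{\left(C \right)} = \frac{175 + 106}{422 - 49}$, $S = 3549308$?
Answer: $- \frac{1460188603}{373} \approx -3.9147 \cdot 10^{6}$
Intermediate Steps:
$Z{\left(C \right)} = \frac{281}{373}$
$x = - \frac{136296719}{373}$ ($x = -365406 - \frac{281}{373} = - \frac{136296719}{373} \approx -3.6541 \cdot 10^{5}$)
$x - S = - \frac{136296719}{373} - 3549308 = - \frac{1460188603}{373}$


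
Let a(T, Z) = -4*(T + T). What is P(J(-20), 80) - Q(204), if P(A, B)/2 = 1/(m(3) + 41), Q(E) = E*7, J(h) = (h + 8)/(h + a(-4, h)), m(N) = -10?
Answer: -44266/31 ≈ -1427.9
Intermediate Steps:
a(T, Z) = -8*T
J(h) = (8 + h)/(32 + h) (J(h) = (h + 8)/(h - 8*(-4)) = (8 + h)/(h + 32) = (8 + h)/(32 + h))
Q(E) = 7*E
P(A, B) = 2/31 (P(A, B) = 2/(-10 + 41) = 2/31)
P(J(-20), 80) - Q(204) = 2/31 - 7*204 = 2/31 - 1*1428 = 2/31 - 1428 = -44266/31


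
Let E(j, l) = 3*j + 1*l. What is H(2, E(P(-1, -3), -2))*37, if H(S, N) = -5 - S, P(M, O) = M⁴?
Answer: -259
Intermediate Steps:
E(j, l) = l + 3*j (E(j, l) = 3*j + l = l + 3*j)
H(2, E(P(-1, -3), -2))*37 = (-5 - 1*2)*37 = (-5 - 2)*37 = -7*37 = -259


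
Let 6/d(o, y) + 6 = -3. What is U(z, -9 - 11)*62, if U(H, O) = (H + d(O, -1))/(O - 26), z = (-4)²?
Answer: -62/3 ≈ -20.667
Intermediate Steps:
z = 16
d(o, y) = -⅔ (d(o, y) = 6/(-6 - 3) = 6/(-9) = 6*(-⅑) = -⅔)
U(H, O) = (-⅔ + H)/(-26 + O) (U(H, O) = (H - ⅔)/(O - 26) = (-⅔ + H)/(-26 + O))
U(z, -9 - 11)*62 = ((-⅔ + 16)/(-26 + (-9 - 11)))*62 = ((46/3)/(-26 - 20))*62 = ((46/3)/(-46))*62 = -1/46*46/3*62 = -⅓*62 = -62/3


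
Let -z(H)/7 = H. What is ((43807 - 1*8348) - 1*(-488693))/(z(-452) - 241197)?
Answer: -524152/238033 ≈ -2.2020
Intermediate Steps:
z(H) = -7*H
((43807 - 1*8348) - 1*(-488693))/(z(-452) - 241197) = ((43807 - 1*8348) - 1*(-488693))/(-7*(-452) - 241197) = ((43807 - 8348) + 488693)/(3164 - 241197) = (35459 + 488693)/(-238033) = 524152*(-1/238033) = -524152/238033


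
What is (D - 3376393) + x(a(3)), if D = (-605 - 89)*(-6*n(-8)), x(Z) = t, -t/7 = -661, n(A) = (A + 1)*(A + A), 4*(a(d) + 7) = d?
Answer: -2905398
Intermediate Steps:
a(d) = -7 + d/4
n(A) = 2*A*(1 + A) (n(A) = (1 + A)*(2*A) = 2*A*(1 + A))
t = 4627 (t = -7*(-661) = 4627)
x(Z) = 4627
D = 466368 (D = (-605 - 89)*(-12*(-8)*(1 - 8)) = -(-4164)*2*(-8)*(-7) = -(-4164)*112 = -694*(-672) = 466368)
(D - 3376393) + x(a(3)) = (466368 - 3376393) + 4627 = -2910025 + 4627 = -2905398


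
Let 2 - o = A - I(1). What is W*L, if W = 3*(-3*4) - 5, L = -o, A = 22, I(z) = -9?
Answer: -1189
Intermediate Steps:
o = -29 (o = 2 - (22 - 1*(-9)) = 2 - (22 + 9) = 2 - 1*31 = 2 - 31 = -29)
L = 29 (L = -1*(-29) = 29)
W = -41 (W = 3*(-12) - 5 = -36 - 5 = -41)
W*L = -41*29 = -1189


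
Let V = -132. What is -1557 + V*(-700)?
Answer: 90843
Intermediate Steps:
-1557 + V*(-700) = -1557 - 132*(-700) = -1557 + 92400 = 90843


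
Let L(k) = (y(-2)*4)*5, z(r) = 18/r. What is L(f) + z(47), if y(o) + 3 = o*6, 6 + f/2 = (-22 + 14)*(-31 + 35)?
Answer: -14082/47 ≈ -299.62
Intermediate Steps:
f = -76 (f = -12 + 2*((-22 + 14)*(-31 + 35)) = -12 + 2*(-8*4) = -12 + 2*(-32) = -12 - 64 = -76)
y(o) = -3 + 6*o (y(o) = -3 + o*6 = -3 + 6*o)
L(k) = -300 (L(k) = ((-3 + 6*(-2))*4)*5 = ((-3 - 12)*4)*5 = -15*4*5 = -60*5 = -300)
L(f) + z(47) = -300 + 18/47 = -14082/47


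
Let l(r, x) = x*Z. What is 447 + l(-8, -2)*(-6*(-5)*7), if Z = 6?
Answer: -2073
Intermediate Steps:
l(r, x) = 6*x (l(r, x) = x*6 = 6*x)
447 + l(-8, -2)*(-6*(-5)*7) = 447 + (6*(-2))*(-6*(-5)*7) = 447 - 360*7 = 447 - 12*210 = 447 - 2520 = -2073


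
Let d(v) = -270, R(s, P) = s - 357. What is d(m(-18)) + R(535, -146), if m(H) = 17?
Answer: -92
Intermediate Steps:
R(s, P) = -357 + s
d(m(-18)) + R(535, -146) = -270 + (-357 + 535) = -270 + 178 = -92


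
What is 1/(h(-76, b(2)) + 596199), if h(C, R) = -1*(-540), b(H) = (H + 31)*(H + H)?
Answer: 1/596739 ≈ 1.6758e-6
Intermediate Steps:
b(H) = 2*H*(31 + H) (b(H) = (31 + H)*(2*H) = 2*H*(31 + H))
h(C, R) = 540
1/(h(-76, b(2)) + 596199) = 1/(540 + 596199) = 1/596739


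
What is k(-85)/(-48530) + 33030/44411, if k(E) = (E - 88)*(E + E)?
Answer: 29681839/215526583 ≈ 0.13772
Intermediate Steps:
k(E) = 2*E*(-88 + E) (k(E) = (-88 + E)*(2*E) = 2*E*(-88 + E))
k(-85)/(-48530) + 33030/44411 = (2*(-85)*(-88 - 85))/(-48530) + 33030/44411 = (2*(-85)*(-173))*(-1/48530) + 33030*(1/44411) = 29410*(-1/48530) + 33030/44411 = -2941/4853 + 33030/44411 = 29681839/215526583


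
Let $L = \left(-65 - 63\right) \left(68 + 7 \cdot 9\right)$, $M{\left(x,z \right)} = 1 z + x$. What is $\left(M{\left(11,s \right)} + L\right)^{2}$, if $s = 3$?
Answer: $280696516$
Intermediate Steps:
$M{\left(x,z \right)} = x + z$ ($M{\left(x,z \right)} = z + x = x + z$)
$L = -16768$ ($L = - 128 \left(68 + 63\right) = \left(-128\right) 131 = -16768$)
$\left(M{\left(11,s \right)} + L\right)^{2} = \left(\left(11 + 3\right) - 16768\right)^{2} = \left(14 - 16768\right)^{2} = \left(-16754\right)^{2} = 280696516$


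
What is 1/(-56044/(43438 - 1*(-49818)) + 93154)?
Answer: 23314/2171778345 ≈ 1.0735e-5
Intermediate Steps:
1/(-56044/(43438 - 1*(-49818)) + 93154) = 1/(-56044/(43438 + 49818) + 93154) = 1/(-56044/93256 + 93154) = 1/(-56044*1/93256 + 93154) = 1/(-14011/23314 + 93154) = 1/(2171778345/23314) = 23314/2171778345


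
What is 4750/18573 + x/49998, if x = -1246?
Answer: 35724757/154768809 ≈ 0.23083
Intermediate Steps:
4750/18573 + x/49998 = 4750/18573 - 1246/49998 = 4750*(1/18573) - 1246*1/49998 = 4750/18573 - 623/24999 = 35724757/154768809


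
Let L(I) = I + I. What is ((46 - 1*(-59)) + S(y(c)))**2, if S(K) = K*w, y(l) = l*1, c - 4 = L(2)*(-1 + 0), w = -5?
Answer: 11025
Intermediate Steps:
L(I) = 2*I
c = 0 (c = 4 + (2*2)*(-1 + 0) = 4 + 4*(-1) = 4 - 4 = 0)
y(l) = l
S(K) = -5*K (S(K) = K*(-5) = -5*K)
((46 - 1*(-59)) + S(y(c)))**2 = ((46 - 1*(-59)) - 5*0)**2 = ((46 + 59) + 0)**2 = (105 + 0)**2 = 105**2 = 11025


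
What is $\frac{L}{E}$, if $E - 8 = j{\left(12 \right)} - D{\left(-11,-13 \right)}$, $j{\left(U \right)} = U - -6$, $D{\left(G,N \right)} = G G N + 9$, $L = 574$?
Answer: $\frac{287}{795} \approx 0.36101$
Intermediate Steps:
$D{\left(G,N \right)} = 9 + N G^{2}$ ($D{\left(G,N \right)} = G^{2} N + 9 = N G^{2} + 9 = 9 + N G^{2}$)
$j{\left(U \right)} = 6 + U$ ($j{\left(U \right)} = U + 6 = 6 + U$)
$E = 1590$ ($E = 8 + \left(\left(6 + 12\right) - \left(9 - 13 \left(-11\right)^{2}\right)\right) = 8 + \left(18 - \left(9 - 1573\right)\right) = 8 + \left(18 - -1564\right) = 8 + \left(18 + 1564\right) = 8 + 1582 = 1590$)
$\frac{L}{E} = \frac{574}{1590} = 574 \cdot \frac{1}{1590} = \frac{287}{795}$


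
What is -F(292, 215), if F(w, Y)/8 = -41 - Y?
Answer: 2048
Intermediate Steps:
F(w, Y) = -328 - 8*Y (F(w, Y) = 8*(-41 - Y) = -328 - 8*Y)
-F(292, 215) = -(-328 - 8*215) = -(-328 - 1720) = -1*(-2048) = 2048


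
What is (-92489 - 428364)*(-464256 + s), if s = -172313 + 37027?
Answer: 312273249326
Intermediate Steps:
s = -135286
(-92489 - 428364)*(-464256 + s) = (-92489 - 428364)*(-464256 - 135286) = -520853*(-599542) = 312273249326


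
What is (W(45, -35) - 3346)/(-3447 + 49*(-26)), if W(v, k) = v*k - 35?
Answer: 4956/4721 ≈ 1.0498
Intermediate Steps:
W(v, k) = -35 + k*v (W(v, k) = k*v - 35 = -35 + k*v)
(W(45, -35) - 3346)/(-3447 + 49*(-26)) = ((-35 - 35*45) - 3346)/(-3447 + 49*(-26)) = ((-35 - 1575) - 3346)/(-3447 - 1274) = (-1610 - 3346)/(-4721) = -4956*(-1/4721) = 4956/4721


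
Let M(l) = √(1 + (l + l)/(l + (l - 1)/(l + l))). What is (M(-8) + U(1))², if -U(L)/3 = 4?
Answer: 17511/119 - 120*√1785/119 ≈ 104.55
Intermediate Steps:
U(L) = -12 (U(L) = -3*4 = -12)
M(l) = √(1 + 2*l/(l + (-1 + l)/(2*l))) (M(l) = √(1 + (2*l)/(l + (-1 + l)/((2*l)))) = √(1 + (2*l)/(l + (-1 + l)*(1/(2*l)))) = √(1 + (2*l)/(l + (-1 + l)/(2*l))) = √(1 + 2*l/(l + (-1 + l)/(2*l))))
(M(-8) + U(1))² = (√((-1 - 8 + 6*(-8)²)/(-1 - 8 + 2*(-8)²)) - 12)² = (√((-1 - 8 + 6*64)/(-1 - 8 + 2*64)) - 12)² = (√((-1 - 8 + 384)/(-1 - 8 + 128)) - 12)² = (√(375/119) - 12)² = (5*√1785/119 - 12)² = (-12 + 5*√1785/119)²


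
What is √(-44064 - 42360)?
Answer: 2*I*√21606 ≈ 293.98*I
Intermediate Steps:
√(-44064 - 42360) = √(-86424) = 2*I*√21606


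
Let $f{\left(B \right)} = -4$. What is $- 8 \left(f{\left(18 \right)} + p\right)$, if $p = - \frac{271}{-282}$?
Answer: $\frac{3428}{141} \approx 24.312$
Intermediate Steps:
$p = \frac{271}{282}$ ($p = \left(-271\right) \left(- \frac{1}{282}\right) = \frac{271}{282} \approx 0.96099$)
$- 8 \left(f{\left(18 \right)} + p\right) = - 8 \left(-4 + \frac{271}{282}\right) = \left(-8\right) \left(- \frac{857}{282}\right) = \frac{3428}{141}$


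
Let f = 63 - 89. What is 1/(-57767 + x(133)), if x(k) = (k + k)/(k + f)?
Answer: -107/6180803 ≈ -1.7312e-5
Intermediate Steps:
f = -26
x(k) = 2*k/(-26 + k) (x(k) = (k + k)/(k - 26) = (2*k)/(-26 + k) = 2*k/(-26 + k))
1/(-57767 + x(133)) = 1/(-57767 + 2*133/(-26 + 133)) = 1/(-57767 + 2*133/107) = 1/(-57767 + 2*133*(1/107)) = 1/(-57767 + 266/107) = 1/(-6180803/107) = -107/6180803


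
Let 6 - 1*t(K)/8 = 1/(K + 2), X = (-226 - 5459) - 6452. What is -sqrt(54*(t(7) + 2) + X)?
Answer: -I*sqrt(9485) ≈ -97.391*I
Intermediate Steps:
X = -12137 (X = -5685 - 6452 = -12137)
t(K) = 48 - 8/(2 + K) (t(K) = 48 - 8/(K + 2) = 48 - 8/(2 + K))
-sqrt(54*(t(7) + 2) + X) = -sqrt(54*(8*(11 + 6*7)/(2 + 7) + 2) - 12137) = -sqrt(54*(8*(11 + 42)/9 + 2) - 12137) = -sqrt(54*(8*(1/9)*53 + 2) - 12137) = -sqrt(54*(424/9 + 2) - 12137) = -sqrt(54*(442/9) - 12137) = -sqrt(2652 - 12137) = -sqrt(-9485) = -I*sqrt(9485)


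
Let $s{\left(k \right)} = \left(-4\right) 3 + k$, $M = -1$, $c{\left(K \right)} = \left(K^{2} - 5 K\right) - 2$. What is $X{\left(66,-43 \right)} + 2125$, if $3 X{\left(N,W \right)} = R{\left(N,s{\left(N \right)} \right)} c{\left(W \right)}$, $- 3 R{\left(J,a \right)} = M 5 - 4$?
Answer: $4187$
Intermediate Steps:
$c{\left(K \right)} = -2 + K^{2} - 5 K$
$s{\left(k \right)} = -12 + k$
$R{\left(J,a \right)} = 3$ ($R{\left(J,a \right)} = - \frac{\left(-1\right) 5 - 4}{3} = - \frac{-5 - 4}{3} = \left(- \frac{1}{3}\right) \left(-9\right) = 3$)
$X{\left(N,W \right)} = -2 + W^{2} - 5 W$ ($X{\left(N,W \right)} = \frac{3 \left(-2 + W^{2} - 5 W\right)}{3} = \frac{-6 - 15 W + 3 W^{2}}{3} = -2 + W^{2} - 5 W$)
$X{\left(66,-43 \right)} + 2125 = \left(-2 + \left(-43\right)^{2} - -215\right) + 2125 = \left(-2 + 1849 + 215\right) + 2125 = 2062 + 2125 = 4187$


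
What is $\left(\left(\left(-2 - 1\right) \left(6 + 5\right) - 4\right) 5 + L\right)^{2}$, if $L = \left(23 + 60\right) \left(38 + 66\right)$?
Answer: $71351809$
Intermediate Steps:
$L = 8632$ ($L = 83 \cdot 104 = 8632$)
$\left(\left(\left(-2 - 1\right) \left(6 + 5\right) - 4\right) 5 + L\right)^{2} = \left(\left(\left(-2 - 1\right) \left(6 + 5\right) - 4\right) 5 + 8632\right)^{2} = \left(\left(\left(-3\right) 11 - 4\right) 5 + 8632\right)^{2} = \left(\left(-33 - 4\right) 5 + 8632\right)^{2} = \left(\left(-37\right) 5 + 8632\right)^{2} = \left(-185 + 8632\right)^{2} = 8447^{2} = 71351809$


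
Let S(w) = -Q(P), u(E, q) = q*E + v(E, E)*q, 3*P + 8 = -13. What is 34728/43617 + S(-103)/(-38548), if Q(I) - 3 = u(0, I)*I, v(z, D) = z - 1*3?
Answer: 111034508/140112343 ≈ 0.79247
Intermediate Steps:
v(z, D) = -3 + z (v(z, D) = z - 3 = -3 + z)
P = -7 (P = -8/3 + (1/3)*(-13) = -8/3 - 13/3 = -7)
u(E, q) = E*q + q*(-3 + E) (u(E, q) = q*E + (-3 + E)*q = E*q + q*(-3 + E))
Q(I) = 3 - 3*I**2 (Q(I) = 3 + (I*(-3 + 2*0))*I = 3 + (I*(-3 + 0))*I = 3 + (I*(-3))*I = 3 + (-3*I)*I = 3 - 3*I**2)
S(w) = 144 (S(w) = -(3 - 3*(-7)**2) = -(3 - 3*49) = -(3 - 147) = -1*(-144) = 144)
34728/43617 + S(-103)/(-38548) = 34728/43617 + 144/(-38548) = 34728*(1/43617) + 144*(-1/38548) = 11576/14539 - 36/9637 = 111034508/140112343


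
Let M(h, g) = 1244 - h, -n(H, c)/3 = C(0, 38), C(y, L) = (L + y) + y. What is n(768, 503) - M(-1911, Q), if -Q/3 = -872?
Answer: -3269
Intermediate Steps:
Q = 2616 (Q = -3*(-872) = 2616)
C(y, L) = L + 2*y
n(H, c) = -114 (n(H, c) = -3*(38 + 2*0) = -3*(38 + 0) = -3*38 = -114)
n(768, 503) - M(-1911, Q) = -114 - (1244 - 1*(-1911)) = -114 - (1244 + 1911) = -114 - 1*3155 = -114 - 3155 = -3269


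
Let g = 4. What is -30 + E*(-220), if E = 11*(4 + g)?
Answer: -19390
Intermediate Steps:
E = 88 (E = 11*(4 + 4) = 11*8 = 88)
-30 + E*(-220) = -30 + 88*(-220) = -30 - 19360 = -19390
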